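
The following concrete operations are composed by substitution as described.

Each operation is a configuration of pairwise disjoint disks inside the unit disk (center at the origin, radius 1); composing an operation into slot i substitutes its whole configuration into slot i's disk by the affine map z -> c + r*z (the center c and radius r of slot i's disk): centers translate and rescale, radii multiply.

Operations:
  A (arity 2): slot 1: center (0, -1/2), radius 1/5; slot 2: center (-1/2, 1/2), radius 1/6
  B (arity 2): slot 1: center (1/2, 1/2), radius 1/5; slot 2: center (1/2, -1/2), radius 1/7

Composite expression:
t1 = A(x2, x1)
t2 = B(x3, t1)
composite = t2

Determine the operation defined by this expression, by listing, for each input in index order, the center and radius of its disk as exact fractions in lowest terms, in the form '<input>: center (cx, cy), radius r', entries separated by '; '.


Nesting under B composes maps z -> c + r*z down each x-path.
tracing x3 down its 1-map path: center (1/2, 1/2), radius 1/5
tracing x2 down its 2-map path: center (1/2, -4/7), radius 1/35
tracing x1 down its 2-map path: center (3/7, -3/7), radius 1/42

x1: center (3/7, -3/7), radius 1/42; x2: center (1/2, -4/7), radius 1/35; x3: center (1/2, 1/2), radius 1/5


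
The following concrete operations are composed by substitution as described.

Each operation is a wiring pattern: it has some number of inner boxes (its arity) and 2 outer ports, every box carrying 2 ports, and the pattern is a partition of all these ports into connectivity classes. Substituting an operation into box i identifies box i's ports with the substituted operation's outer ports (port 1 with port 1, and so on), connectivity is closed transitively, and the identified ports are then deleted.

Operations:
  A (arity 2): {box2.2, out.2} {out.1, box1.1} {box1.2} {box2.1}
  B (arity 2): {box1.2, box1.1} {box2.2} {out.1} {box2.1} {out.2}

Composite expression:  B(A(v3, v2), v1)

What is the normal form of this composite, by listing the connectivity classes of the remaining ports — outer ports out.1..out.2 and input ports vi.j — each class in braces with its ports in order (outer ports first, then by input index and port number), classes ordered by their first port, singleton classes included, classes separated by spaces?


{out.1} {out.2} {v1.1} {v1.2} {v2.1} {v2.2, v3.1} {v3.2}

Reachability decides: close wires over B-identified ports.
through A, on inputs (v3, v2): {out.1, v3.1} {out.2, v2.2} {v2.1} {v3.2} (out.j = stage outer ports)
through B, on inputs (v3, v2, v1): {out.1} {out.2} {v1.1} {v1.2} {v2.1} {v2.2, v3.1} {v3.2} (out.j = stage outer ports)


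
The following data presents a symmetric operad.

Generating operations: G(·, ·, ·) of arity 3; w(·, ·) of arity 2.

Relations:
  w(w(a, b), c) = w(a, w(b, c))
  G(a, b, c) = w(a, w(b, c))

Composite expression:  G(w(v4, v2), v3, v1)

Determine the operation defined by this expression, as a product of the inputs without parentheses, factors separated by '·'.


Key point: G is associative — brackets drop, the v-order remains.
w(v4, v2) spells out as v4 · v2
G(w(v4, v2), v3, v1) spells out as v4 · v2 · v3 · v1

v4 · v2 · v3 · v1


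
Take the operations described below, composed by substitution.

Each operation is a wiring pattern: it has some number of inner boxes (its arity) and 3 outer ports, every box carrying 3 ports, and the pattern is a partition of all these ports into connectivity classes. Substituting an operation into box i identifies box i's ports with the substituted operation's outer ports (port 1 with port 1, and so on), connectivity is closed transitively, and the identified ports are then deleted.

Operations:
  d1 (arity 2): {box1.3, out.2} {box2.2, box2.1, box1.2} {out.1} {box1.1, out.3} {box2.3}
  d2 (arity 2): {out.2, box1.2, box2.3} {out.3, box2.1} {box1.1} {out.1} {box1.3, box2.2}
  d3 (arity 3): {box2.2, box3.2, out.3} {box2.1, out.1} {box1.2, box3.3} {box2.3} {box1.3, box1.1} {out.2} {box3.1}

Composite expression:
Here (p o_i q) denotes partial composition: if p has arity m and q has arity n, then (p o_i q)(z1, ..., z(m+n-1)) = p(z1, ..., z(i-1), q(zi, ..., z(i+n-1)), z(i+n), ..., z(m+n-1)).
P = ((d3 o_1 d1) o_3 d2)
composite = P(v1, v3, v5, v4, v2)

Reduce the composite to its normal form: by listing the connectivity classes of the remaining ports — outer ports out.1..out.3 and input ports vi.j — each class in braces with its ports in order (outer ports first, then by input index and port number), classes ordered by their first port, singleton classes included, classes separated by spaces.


{out.1} {out.2} {out.3, v2.2, v4.3, v5.2} {v1.1} {v1.2, v3.1, v3.2} {v1.3, v2.3} {v2.1} {v3.3} {v4.1} {v4.2, v5.3} {v5.1}


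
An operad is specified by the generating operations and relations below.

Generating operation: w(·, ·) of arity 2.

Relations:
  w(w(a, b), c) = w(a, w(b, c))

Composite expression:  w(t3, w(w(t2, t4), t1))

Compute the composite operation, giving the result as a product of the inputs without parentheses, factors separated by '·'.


Key point: w is associative — brackets drop, the t-order remains.
w(t2, t4) linearizes to t2 · t4
w(w(t2, t4), t1) linearizes to t2 · t4 · t1
w(t3, w(w(t2, t4), t1)) linearizes to t3 · t2 · t4 · t1

t3 · t2 · t4 · t1


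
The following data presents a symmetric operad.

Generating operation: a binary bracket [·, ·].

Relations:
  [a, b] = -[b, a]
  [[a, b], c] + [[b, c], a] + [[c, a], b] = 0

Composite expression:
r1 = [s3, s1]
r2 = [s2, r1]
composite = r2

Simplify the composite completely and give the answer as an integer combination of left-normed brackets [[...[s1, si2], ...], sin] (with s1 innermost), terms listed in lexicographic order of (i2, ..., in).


[[s1, s3], s2]

Antisymmetry and Jacobi reduce to s1-anchored left-normed brackets.
Composite bracket: [s2, [s3, s1]]
The bracket unfolds into 4 signed words via [a, b] = ab - ba (2^2 = 4).
Keep just the words that open with s1:
  s1s3s2 (sign +1) contributes +[[s1, s3], s2]


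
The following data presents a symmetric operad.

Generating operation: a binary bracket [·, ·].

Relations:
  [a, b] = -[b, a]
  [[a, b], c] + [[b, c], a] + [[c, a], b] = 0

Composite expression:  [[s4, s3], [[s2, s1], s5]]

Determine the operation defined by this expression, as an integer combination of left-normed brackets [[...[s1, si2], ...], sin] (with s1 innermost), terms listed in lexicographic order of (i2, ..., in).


Left-normed coefficients sit on the s1-initial expansion words.
Composite bracket: [[s4, s3], [[s2, s1], s5]]
Full expansion: 16 signed words from ab - ba (2^4 = 16).
Collect the words opening with s1:
  word s1s2s5s3s4 has sign -1, contributing -[[[[s1, s2], s5], s3], s4]
  word s1s2s5s4s3 has sign +1, contributing +[[[[s1, s2], s5], s4], s3]

-[[[[s1, s2], s5], s3], s4] + [[[[s1, s2], s5], s4], s3]


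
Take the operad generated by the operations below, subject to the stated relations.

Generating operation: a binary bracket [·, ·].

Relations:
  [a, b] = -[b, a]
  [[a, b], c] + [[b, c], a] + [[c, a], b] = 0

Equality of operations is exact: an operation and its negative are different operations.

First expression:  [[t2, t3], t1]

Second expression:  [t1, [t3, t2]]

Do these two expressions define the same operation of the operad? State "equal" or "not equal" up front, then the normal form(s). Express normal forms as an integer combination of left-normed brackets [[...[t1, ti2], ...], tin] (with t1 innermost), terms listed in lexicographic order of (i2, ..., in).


Reducing the first expression gives -[[t1, t2], t3] + [[t1, t3], t2]
Reducing the second expression gives -[[t1, t2], t3] + [[t1, t3], t2]
The normal forms match — equal.

equal; the common form is -[[t1, t2], t3] + [[t1, t3], t2]


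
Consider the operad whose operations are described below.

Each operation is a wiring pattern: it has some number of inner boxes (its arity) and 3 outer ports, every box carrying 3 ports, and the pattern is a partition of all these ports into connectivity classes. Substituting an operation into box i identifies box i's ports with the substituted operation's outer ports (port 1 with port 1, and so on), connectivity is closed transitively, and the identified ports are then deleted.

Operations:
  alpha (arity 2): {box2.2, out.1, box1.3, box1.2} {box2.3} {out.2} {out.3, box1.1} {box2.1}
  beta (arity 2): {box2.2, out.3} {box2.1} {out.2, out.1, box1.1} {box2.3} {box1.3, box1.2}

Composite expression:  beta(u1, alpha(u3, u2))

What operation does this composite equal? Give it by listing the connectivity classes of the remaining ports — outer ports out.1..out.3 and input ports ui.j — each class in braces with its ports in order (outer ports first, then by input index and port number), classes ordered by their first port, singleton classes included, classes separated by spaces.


{out.1, out.2, u1.1} {out.3} {u1.2, u1.3} {u2.1} {u2.2, u3.2, u3.3} {u2.3} {u3.1}


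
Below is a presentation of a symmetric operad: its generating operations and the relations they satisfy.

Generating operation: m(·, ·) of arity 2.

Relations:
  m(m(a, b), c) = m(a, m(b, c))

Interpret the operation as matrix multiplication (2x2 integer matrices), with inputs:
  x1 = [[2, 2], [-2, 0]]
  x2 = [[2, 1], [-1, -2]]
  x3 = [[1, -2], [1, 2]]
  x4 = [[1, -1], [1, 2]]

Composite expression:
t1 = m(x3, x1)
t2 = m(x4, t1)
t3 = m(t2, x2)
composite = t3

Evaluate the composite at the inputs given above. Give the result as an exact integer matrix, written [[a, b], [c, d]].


[[16, 8], [-2, -10]]

m(x3, x1) = [[6, 2], [-2, 2]]
m(x4, m(x3, x1)) = [[8, 0], [2, 6]]
m(m(x4, m(x3, x1)), x2) = [[16, 8], [-2, -10]]


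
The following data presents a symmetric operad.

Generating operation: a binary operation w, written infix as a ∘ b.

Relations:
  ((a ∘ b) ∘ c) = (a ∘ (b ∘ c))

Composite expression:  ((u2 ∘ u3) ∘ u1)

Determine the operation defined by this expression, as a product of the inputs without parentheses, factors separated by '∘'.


u2 ∘ u3 ∘ u1


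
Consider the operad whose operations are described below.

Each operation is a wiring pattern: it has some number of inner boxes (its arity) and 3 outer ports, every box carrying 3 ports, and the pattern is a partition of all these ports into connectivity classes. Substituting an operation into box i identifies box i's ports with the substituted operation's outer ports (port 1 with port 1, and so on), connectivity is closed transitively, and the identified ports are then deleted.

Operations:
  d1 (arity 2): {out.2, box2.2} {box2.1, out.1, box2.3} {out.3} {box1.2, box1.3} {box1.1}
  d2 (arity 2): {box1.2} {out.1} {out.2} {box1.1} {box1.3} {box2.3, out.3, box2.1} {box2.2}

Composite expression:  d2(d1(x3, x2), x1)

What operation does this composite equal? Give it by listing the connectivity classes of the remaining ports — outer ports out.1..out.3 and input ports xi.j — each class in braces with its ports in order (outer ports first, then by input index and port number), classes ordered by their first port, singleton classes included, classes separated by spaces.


Two ports join when wires chain via d2-identified ports.
after d1, the pattern on (x3, x2) reads {out.1, x2.1, x2.3} {out.2, x2.2} {out.3} {x3.1} {x3.2, x3.3} (out.j = its outer ports)
after d2, the pattern on (x3, x2, x1) reads {out.1} {out.2} {out.3, x1.1, x1.3} {x1.2} {x2.1, x2.3} {x2.2} {x3.1} {x3.2, x3.3} (out.j = its outer ports)

{out.1} {out.2} {out.3, x1.1, x1.3} {x1.2} {x2.1, x2.3} {x2.2} {x3.1} {x3.2, x3.3}


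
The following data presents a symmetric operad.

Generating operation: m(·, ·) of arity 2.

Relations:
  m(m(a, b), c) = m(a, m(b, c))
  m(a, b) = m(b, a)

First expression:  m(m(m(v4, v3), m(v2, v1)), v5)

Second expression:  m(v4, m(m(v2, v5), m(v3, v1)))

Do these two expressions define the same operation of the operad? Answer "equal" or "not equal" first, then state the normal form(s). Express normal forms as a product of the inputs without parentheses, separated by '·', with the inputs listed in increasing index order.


equal — both sides give v1 · v2 · v3 · v4 · v5

The first expression reduces to v1 · v2 · v3 · v4 · v5
The second expression reduces to v1 · v2 · v3 · v4 · v5
Identical normal forms: equal.


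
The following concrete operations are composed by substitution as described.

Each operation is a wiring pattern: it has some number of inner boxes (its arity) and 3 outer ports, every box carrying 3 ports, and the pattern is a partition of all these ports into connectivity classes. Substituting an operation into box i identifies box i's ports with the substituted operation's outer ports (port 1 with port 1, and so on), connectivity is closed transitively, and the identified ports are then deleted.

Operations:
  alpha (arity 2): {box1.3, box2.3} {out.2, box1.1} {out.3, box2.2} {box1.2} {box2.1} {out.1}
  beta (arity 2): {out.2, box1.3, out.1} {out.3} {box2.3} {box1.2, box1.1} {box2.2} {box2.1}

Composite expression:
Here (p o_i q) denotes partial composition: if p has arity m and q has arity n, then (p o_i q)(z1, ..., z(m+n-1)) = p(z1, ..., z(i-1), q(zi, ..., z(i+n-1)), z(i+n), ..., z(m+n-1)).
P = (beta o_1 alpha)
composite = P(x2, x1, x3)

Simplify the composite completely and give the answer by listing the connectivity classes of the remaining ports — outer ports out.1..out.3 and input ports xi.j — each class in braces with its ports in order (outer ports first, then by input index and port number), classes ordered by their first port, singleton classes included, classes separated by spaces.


{out.1, out.2, x1.2} {out.3} {x1.1} {x1.3, x2.3} {x2.1} {x2.2} {x3.1} {x3.2} {x3.3}

Reachability decides: close wires over beta-identified ports.
stage alpha: inputs (x2, x1), connectivity {out.1} {out.2, x2.1} {out.3, x1.2} {x1.1} {x1.3, x2.3} {x2.2}, out.j its boundary
stage beta: inputs (x2, x1, x3), connectivity {out.1, out.2, x1.2} {out.3} {x1.1} {x1.3, x2.3} {x2.1} {x2.2} {x3.1} {x3.2} {x3.3}, out.j its boundary


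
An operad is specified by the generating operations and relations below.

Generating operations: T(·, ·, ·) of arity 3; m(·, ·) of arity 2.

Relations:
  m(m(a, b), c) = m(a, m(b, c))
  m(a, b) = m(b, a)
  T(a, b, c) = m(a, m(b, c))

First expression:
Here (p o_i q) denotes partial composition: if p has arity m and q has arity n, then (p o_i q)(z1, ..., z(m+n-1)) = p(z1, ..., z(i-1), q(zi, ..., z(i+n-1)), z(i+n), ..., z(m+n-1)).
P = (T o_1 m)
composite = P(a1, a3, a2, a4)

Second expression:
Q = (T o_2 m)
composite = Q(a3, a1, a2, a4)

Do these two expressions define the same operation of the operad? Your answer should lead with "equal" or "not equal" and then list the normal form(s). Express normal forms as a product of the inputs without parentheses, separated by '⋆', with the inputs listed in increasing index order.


equal; both compose to a1 ⋆ a2 ⋆ a3 ⋆ a4

Reducing the first expression gives a1 ⋆ a2 ⋆ a3 ⋆ a4
Reducing the second expression gives a1 ⋆ a2 ⋆ a3 ⋆ a4
Both agree, so they are equal.


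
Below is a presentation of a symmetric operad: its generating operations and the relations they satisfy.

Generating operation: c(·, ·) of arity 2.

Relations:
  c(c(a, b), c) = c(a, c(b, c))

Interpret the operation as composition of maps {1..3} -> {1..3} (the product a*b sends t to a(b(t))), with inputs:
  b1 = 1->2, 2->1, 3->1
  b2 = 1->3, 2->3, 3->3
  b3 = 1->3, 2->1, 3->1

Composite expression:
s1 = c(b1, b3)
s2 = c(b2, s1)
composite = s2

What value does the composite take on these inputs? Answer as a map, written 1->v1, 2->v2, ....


1->3, 2->3, 3->3

c(b1, b3) = 1->1, 2->2, 3->2
c(b2, c(b1, b3)) = 1->3, 2->3, 3->3


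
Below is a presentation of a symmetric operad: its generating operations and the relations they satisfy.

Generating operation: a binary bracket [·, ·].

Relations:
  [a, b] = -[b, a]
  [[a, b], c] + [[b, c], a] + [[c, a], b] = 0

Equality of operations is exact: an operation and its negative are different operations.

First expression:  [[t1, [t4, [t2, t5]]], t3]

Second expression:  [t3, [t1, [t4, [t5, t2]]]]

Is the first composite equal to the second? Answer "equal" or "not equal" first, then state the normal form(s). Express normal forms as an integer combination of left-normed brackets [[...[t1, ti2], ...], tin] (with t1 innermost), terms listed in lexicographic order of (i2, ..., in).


equal; both compose to -[[[[t1, t2], t5], t4], t3] + [[[[t1, t4], t2], t5], t3] - [[[[t1, t4], t5], t2], t3] + [[[[t1, t5], t2], t4], t3]

Reducing the first expression gives -[[[[t1, t2], t5], t4], t3] + [[[[t1, t4], t2], t5], t3] - [[[[t1, t4], t5], t2], t3] + [[[[t1, t5], t2], t4], t3]
Reducing the second expression gives -[[[[t1, t2], t5], t4], t3] + [[[[t1, t4], t2], t5], t3] - [[[[t1, t4], t5], t2], t3] + [[[[t1, t5], t2], t4], t3]
Both agree, so they are equal.


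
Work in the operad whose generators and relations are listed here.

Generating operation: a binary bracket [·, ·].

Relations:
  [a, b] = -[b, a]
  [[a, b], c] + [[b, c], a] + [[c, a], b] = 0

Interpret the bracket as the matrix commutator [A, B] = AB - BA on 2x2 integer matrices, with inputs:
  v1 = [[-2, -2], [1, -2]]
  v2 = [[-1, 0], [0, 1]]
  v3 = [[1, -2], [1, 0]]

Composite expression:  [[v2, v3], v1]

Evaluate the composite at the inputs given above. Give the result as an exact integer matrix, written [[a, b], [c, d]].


[v2, v3] = [[0, 4], [2, 0]]
[[v2, v3], v1] = [[8, 0], [0, -8]]

[[8, 0], [0, -8]]


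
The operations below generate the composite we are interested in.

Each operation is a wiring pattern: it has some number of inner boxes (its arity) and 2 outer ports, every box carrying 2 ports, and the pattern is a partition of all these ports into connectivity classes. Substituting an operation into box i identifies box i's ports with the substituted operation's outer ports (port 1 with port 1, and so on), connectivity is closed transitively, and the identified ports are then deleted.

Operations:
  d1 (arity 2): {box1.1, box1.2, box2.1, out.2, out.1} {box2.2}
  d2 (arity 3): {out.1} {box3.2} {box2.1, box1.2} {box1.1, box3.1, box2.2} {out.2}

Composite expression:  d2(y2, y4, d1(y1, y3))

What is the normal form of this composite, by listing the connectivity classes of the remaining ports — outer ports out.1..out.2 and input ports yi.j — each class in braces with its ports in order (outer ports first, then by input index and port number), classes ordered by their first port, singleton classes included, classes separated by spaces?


{out.1} {out.2} {y1.1, y1.2, y2.1, y3.1, y4.2} {y2.2, y4.1} {y3.2}

Reachability decides: close wires over d2-identified ports.
composing d1 on (y1, y3), with out.j its own outer ports: {out.1, out.2, y1.1, y1.2, y3.1} {y3.2}
composing d2 on (y2, y4, y1, y3), with out.j its own outer ports: {out.1} {out.2} {y1.1, y1.2, y2.1, y3.1, y4.2} {y2.2, y4.1} {y3.2}


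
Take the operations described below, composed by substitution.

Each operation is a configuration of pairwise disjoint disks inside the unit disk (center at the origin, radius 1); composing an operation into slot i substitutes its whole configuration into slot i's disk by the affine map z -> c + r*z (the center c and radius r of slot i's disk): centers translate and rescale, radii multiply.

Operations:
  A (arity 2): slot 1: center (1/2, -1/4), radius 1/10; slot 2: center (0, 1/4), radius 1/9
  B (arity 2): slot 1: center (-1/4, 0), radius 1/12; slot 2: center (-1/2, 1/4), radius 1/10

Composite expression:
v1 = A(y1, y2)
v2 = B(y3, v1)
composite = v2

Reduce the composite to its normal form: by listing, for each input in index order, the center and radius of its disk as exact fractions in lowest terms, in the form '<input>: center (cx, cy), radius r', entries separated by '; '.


y1: center (-9/20, 9/40), radius 1/100; y2: center (-1/2, 11/40), radius 1/90; y3: center (-1/4, 0), radius 1/12

Nesting under B composes maps z -> c + r*z down each y-path.
for y3, the 1-step affine chain lands on center (-1/4, 0), radius 1/12
for y1, the 2-step affine chain lands on center (-9/20, 9/40), radius 1/100
for y2, the 2-step affine chain lands on center (-1/2, 11/40), radius 1/90


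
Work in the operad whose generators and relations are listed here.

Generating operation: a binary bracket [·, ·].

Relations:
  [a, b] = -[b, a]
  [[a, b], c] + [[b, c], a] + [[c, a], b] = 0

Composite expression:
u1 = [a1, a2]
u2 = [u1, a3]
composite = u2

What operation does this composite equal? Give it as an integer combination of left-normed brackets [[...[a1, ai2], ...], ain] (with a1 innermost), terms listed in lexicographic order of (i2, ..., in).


[[a1, a2], a3]


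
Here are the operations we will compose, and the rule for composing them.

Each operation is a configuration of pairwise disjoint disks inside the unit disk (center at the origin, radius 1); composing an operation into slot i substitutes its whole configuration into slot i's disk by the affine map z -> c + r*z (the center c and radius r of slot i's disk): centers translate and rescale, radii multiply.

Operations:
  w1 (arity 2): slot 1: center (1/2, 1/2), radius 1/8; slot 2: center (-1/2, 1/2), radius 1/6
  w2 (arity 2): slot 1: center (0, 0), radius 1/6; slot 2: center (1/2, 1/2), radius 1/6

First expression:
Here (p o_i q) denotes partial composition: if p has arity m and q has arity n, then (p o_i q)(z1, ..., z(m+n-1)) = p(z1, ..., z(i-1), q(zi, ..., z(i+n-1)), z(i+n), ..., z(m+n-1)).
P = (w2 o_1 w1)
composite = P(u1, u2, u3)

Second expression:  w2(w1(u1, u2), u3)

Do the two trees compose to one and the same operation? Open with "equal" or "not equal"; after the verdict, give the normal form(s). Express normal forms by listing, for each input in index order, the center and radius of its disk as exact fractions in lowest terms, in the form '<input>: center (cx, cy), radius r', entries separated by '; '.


equal; both compose to u1: center (1/12, 1/12), radius 1/48; u2: center (-1/12, 1/12), radius 1/36; u3: center (1/2, 1/2), radius 1/6

In normal form, the first expression is u1: center (1/12, 1/12), radius 1/48; u2: center (-1/12, 1/12), radius 1/36; u3: center (1/2, 1/2), radius 1/6
In normal form, the second expression is u1: center (1/12, 1/12), radius 1/48; u2: center (-1/12, 1/12), radius 1/36; u3: center (1/2, 1/2), radius 1/6
The forms coincide; equal.


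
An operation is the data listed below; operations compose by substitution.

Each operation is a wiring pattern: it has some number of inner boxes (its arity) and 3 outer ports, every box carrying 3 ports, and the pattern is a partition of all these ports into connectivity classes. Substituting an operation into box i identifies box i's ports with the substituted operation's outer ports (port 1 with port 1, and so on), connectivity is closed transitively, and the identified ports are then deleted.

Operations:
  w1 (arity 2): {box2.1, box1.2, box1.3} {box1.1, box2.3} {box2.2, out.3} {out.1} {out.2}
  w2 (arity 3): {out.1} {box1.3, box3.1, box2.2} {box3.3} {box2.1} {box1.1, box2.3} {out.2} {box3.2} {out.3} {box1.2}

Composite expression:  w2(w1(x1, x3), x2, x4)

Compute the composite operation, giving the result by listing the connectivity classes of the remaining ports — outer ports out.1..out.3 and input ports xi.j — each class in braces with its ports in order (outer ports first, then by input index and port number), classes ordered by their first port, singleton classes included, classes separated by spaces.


{out.1} {out.2} {out.3} {x1.1, x3.3} {x1.2, x1.3, x3.1} {x2.1} {x2.2, x3.2, x4.1} {x2.3} {x4.2} {x4.3}

Treat the ports identified at w2 as solder joints: merge, then drop.
stage w1: inputs (x1, x3), connectivity {out.1} {out.2} {out.3, x3.2} {x1.1, x3.3} {x1.2, x1.3, x3.1}, out.j its boundary
stage w2: inputs (x1, x3, x2, x4), connectivity {out.1} {out.2} {out.3} {x1.1, x3.3} {x1.2, x1.3, x3.1} {x2.1} {x2.2, x3.2, x4.1} {x2.3} {x4.2} {x4.3}, out.j its boundary


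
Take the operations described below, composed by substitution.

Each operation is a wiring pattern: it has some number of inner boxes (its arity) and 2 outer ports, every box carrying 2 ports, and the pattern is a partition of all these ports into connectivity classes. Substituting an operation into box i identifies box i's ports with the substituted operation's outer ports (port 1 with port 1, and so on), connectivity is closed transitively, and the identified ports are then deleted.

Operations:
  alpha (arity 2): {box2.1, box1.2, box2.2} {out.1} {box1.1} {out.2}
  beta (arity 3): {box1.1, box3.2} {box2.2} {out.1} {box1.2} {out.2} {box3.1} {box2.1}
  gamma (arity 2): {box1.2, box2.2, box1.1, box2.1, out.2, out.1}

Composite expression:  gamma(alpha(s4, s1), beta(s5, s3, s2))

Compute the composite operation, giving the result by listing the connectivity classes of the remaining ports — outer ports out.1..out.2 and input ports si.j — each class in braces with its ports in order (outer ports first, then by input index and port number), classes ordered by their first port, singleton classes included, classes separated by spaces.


After gluing at gamma, chains via deleted ports link the s-ports.
composing alpha on (s4, s1), with out.j its own outer ports: {out.1} {out.2} {s1.1, s1.2, s4.2} {s4.1}
composing beta on (s5, s3, s2), with out.j its own outer ports: {out.1} {out.2} {s2.1} {s2.2, s5.1} {s3.1} {s3.2} {s5.2}
composing gamma on (s4, s1, s5, s3, s2), with out.j its own outer ports: {out.1, out.2} {s1.1, s1.2, s4.2} {s2.1} {s2.2, s5.1} {s3.1} {s3.2} {s4.1} {s5.2}

{out.1, out.2} {s1.1, s1.2, s4.2} {s2.1} {s2.2, s5.1} {s3.1} {s3.2} {s4.1} {s5.2}


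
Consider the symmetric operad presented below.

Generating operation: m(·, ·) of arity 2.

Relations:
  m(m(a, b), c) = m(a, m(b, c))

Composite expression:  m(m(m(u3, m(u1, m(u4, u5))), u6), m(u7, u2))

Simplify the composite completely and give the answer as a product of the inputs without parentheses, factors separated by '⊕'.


u3 ⊕ u1 ⊕ u4 ⊕ u5 ⊕ u6 ⊕ u7 ⊕ u2

The m-tree's shape is irrelevant; the u-reading-order decides.
m(u4, u5) unparenthesizes to u4 ⊕ u5
m(u1, m(u4, u5)) unparenthesizes to u1 ⊕ u4 ⊕ u5
m(u3, m(u1, m(u4, u5))) unparenthesizes to u3 ⊕ u1 ⊕ u4 ⊕ u5
m(m(u3, m(u1, m(u4, u5))), u6) unparenthesizes to u3 ⊕ u1 ⊕ u4 ⊕ u5 ⊕ u6
m(u7, u2) unparenthesizes to u7 ⊕ u2
m(m(m(u3, m(u1, m(u4, u5))), u6), m(u7, u2)) unparenthesizes to u3 ⊕ u1 ⊕ u4 ⊕ u5 ⊕ u6 ⊕ u7 ⊕ u2


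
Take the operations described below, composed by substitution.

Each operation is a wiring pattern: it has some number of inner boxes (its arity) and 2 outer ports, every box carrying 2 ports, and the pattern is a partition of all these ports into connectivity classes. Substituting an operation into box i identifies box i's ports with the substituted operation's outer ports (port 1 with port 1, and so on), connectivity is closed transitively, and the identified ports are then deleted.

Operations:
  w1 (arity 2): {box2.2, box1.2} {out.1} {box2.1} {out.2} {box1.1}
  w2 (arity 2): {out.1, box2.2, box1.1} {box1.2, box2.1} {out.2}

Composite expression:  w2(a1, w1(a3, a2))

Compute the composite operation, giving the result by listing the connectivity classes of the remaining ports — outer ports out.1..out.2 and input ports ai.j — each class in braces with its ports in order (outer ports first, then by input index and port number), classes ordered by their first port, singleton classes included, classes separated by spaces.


Substituting into w2 glues patterns; closure does the rest.
w1 over (a3, a2) gives {out.1} {out.2} {a2.1} {a2.2, a3.2} {a3.1}, out.j being that stage's outer ports
w2 over (a1, a3, a2) gives {out.1, a1.1} {out.2} {a1.2} {a2.1} {a2.2, a3.2} {a3.1}, out.j being that stage's outer ports

{out.1, a1.1} {out.2} {a1.2} {a2.1} {a2.2, a3.2} {a3.1}


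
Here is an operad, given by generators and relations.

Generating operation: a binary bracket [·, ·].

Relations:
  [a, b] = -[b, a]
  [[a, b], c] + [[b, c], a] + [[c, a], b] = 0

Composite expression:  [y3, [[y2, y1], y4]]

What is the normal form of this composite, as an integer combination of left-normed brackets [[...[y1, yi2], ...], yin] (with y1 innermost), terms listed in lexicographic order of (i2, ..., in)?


[[[y1, y2], y4], y3]

In the tensor algebra, words opening y1 carry the y1-anchored form.
Composite bracket: [y3, [[y2, y1], y4]]
Under [a, b] = ab - ba we get 8 signed associative words (2^3 = 8).
Coefficients come from the y1-initial words:
  y1y2y4y3 (sign +1) contributes +[[[y1, y2], y4], y3]


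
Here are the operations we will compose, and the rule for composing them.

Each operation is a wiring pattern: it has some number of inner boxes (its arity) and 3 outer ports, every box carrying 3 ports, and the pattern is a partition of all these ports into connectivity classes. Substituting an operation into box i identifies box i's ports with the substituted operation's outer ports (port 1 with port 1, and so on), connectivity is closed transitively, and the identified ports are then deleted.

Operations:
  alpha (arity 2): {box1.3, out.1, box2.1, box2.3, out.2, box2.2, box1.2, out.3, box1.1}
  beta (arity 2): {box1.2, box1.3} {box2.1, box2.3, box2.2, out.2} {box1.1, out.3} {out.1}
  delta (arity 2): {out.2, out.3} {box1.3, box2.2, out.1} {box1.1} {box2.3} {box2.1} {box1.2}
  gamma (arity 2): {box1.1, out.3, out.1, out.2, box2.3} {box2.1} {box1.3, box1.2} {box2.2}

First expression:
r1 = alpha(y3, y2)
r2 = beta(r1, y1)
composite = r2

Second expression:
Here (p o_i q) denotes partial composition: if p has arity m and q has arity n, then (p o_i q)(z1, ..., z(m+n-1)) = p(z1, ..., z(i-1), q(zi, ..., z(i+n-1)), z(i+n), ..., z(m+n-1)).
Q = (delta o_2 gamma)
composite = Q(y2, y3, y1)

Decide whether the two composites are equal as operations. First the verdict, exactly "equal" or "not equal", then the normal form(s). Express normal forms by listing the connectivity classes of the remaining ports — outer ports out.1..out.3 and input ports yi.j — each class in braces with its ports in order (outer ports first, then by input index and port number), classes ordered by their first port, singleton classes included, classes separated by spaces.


The first composite normalizes to {out.1} {out.2, y1.1, y1.2, y1.3} {out.3, y2.1, y2.2, y2.3, y3.1, y3.2, y3.3}
The second composite normalizes to {out.1, y1.3, y2.3, y3.1} {out.2, out.3} {y1.1} {y1.2} {y2.1} {y2.2} {y3.2, y3.3}
The normal forms differ: not equal.

not equal; first: {out.1} {out.2, y1.1, y1.2, y1.3} {out.3, y2.1, y2.2, y2.3, y3.1, y3.2, y3.3}; second: {out.1, y1.3, y2.3, y3.1} {out.2, out.3} {y1.1} {y1.2} {y2.1} {y2.2} {y3.2, y3.3}


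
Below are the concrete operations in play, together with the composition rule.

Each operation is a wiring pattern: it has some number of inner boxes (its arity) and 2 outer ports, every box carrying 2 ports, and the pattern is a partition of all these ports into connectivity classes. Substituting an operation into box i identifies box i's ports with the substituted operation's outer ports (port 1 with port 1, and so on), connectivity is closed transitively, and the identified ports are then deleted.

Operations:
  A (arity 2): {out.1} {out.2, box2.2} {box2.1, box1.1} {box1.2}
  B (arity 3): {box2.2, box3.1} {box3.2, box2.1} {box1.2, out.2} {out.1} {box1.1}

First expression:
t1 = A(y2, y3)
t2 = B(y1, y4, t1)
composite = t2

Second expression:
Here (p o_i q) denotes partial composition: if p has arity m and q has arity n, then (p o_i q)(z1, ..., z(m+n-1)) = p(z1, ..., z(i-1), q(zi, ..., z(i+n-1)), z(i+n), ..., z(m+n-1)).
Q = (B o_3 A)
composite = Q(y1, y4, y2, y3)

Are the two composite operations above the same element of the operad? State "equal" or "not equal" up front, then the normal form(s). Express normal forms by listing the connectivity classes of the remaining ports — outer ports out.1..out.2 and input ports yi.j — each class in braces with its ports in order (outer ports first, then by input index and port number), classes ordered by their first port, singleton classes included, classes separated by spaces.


equal; the common form is {out.1} {out.2, y1.2} {y1.1} {y2.1, y3.1} {y2.2} {y3.2, y4.1} {y4.2}

In normal form, the first expression is {out.1} {out.2, y1.2} {y1.1} {y2.1, y3.1} {y2.2} {y3.2, y4.1} {y4.2}
In normal form, the second expression is {out.1} {out.2, y1.2} {y1.1} {y2.1, y3.1} {y2.2} {y3.2, y4.1} {y4.2}
Identical normal forms: equal.


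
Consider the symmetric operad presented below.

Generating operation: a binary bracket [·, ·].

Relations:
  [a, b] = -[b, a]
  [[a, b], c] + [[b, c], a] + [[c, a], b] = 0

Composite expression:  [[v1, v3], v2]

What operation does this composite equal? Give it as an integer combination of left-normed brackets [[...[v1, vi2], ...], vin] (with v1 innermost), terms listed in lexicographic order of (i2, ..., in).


[[v1, v3], v2]

Left-normed coefficients sit on the v1-initial expansion words.
Composite bracket: [[v1, v3], v2]
Under [a, b] = ab - ba we get 4 signed associative words (2^2 = 4).
Coefficients come from the v1-initial words:
  v1v3v2 appears with sign +1, giving the term +[[v1, v3], v2]


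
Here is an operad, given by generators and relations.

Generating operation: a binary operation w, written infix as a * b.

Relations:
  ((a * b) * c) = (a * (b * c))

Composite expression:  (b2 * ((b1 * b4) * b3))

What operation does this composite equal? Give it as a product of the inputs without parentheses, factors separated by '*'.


b2 * b1 * b4 * b3

Key point: w is associative — brackets drop, the b-order remains.
(b1 * b4) reduces to b1 * b4
((b1 * b4) * b3) reduces to b1 * b4 * b3
(b2 * ((b1 * b4) * b3)) reduces to b2 * b1 * b4 * b3


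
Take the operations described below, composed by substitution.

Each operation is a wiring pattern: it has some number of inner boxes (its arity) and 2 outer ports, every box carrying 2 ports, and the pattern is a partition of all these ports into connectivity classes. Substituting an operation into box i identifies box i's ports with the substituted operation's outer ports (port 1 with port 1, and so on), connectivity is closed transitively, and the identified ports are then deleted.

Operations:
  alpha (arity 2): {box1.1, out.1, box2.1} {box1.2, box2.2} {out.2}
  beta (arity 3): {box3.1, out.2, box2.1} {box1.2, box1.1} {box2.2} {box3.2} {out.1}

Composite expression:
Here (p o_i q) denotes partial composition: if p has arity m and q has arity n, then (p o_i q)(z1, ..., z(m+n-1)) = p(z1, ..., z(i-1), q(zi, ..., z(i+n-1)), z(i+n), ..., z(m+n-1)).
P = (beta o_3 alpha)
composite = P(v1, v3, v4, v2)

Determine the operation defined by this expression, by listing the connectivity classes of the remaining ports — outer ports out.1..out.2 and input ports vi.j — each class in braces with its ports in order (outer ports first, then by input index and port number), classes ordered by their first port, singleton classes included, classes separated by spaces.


Two ports join when wires chain via beta-identified ports.
stage alpha: inputs (v4, v2), connectivity {out.1, v2.1, v4.1} {out.2} {v2.2, v4.2}, out.j its boundary
stage beta: inputs (v1, v3, v4, v2), connectivity {out.1} {out.2, v2.1, v3.1, v4.1} {v1.1, v1.2} {v2.2, v4.2} {v3.2}, out.j its boundary

{out.1} {out.2, v2.1, v3.1, v4.1} {v1.1, v1.2} {v2.2, v4.2} {v3.2}


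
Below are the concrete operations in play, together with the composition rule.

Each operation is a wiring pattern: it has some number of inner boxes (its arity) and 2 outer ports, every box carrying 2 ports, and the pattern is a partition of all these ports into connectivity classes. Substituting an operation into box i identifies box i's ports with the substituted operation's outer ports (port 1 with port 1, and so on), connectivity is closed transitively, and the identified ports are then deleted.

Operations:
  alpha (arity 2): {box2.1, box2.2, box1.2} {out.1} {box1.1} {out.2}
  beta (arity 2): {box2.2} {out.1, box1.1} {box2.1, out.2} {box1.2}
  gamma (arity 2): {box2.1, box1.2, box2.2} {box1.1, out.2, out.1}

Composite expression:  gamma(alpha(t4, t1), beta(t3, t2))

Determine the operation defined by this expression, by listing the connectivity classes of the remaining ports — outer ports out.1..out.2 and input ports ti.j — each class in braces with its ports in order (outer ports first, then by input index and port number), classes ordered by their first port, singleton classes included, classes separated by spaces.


{out.1, out.2} {t1.1, t1.2, t4.2} {t2.1, t3.1} {t2.2} {t3.2} {t4.1}

Two ports join when wires chain via gamma-identified ports.
through alpha, on inputs (t4, t1): {out.1} {out.2} {t1.1, t1.2, t4.2} {t4.1} (out.j = stage outer ports)
through beta, on inputs (t3, t2): {out.1, t3.1} {out.2, t2.1} {t2.2} {t3.2} (out.j = stage outer ports)
through gamma, on inputs (t4, t1, t3, t2): {out.1, out.2} {t1.1, t1.2, t4.2} {t2.1, t3.1} {t2.2} {t3.2} {t4.1} (out.j = stage outer ports)


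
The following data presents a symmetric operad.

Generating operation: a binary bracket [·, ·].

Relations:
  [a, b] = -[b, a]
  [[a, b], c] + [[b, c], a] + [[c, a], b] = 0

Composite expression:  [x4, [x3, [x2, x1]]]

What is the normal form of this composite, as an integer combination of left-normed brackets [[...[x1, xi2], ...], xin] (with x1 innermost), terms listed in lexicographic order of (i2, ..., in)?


-[[[x1, x2], x3], x4]

In the tensor algebra, words opening x1 carry the x1-anchored form.
Composite bracket: [x4, [x3, [x2, x1]]]
Each bracket splits as ab - ba, giving 8 signed words (2^3 = 8).
Only words starting with x1 matter:
  x1x2x3x4 (sign -1) contributes -[[[x1, x2], x3], x4]


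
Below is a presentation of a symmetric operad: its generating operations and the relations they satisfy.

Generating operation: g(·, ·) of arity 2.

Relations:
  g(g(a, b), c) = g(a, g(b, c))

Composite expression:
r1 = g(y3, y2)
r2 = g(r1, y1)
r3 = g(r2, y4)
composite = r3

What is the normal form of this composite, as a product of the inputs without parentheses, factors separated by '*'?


y3 * y2 * y1 * y4

The g-tree's shape is irrelevant; the y-reading-order decides.
g(y3, y2) spells out as y3 * y2
g(g(y3, y2), y1) spells out as y3 * y2 * y1
g(g(g(y3, y2), y1), y4) spells out as y3 * y2 * y1 * y4


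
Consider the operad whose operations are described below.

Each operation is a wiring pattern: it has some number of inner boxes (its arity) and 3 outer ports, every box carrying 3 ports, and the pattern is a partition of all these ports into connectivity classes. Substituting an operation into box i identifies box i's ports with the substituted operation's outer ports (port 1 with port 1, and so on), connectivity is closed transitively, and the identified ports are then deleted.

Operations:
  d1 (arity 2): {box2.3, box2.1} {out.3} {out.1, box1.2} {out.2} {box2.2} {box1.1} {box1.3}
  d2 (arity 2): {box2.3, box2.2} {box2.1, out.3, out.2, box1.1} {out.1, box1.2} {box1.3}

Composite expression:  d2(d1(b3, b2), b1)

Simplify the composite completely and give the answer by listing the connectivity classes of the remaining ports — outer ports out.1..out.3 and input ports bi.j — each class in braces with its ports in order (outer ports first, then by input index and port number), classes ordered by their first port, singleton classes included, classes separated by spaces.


{out.1} {out.2, out.3, b1.1, b3.2} {b1.2, b1.3} {b2.1, b2.3} {b2.2} {b3.1} {b3.3}


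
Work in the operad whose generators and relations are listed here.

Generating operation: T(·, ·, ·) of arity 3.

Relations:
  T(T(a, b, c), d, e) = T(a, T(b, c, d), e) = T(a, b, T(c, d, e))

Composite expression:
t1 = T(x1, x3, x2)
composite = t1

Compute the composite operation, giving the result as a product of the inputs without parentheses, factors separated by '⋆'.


x1 ⋆ x3 ⋆ x2

All parenthesizations of T agree; list the x-inputs left to right.
T(x1, x3, x2) spells out as x1 ⋆ x3 ⋆ x2


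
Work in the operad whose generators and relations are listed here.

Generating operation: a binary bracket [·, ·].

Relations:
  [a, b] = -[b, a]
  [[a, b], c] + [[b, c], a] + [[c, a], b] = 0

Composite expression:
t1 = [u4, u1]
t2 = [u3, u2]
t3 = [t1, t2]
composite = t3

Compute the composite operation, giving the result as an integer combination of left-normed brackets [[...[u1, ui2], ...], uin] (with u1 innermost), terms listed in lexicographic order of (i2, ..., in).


[[[u1, u4], u2], u3] - [[[u1, u4], u3], u2]
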